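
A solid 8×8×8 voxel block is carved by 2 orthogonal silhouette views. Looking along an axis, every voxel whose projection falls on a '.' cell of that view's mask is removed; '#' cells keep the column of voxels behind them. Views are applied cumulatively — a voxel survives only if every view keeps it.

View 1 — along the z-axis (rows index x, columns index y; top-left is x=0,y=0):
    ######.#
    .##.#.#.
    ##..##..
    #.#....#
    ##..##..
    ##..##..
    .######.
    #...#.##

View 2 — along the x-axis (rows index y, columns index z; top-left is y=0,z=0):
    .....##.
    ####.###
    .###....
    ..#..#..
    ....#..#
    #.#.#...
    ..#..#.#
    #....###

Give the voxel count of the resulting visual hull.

before carving: 512 voxels (8×8×8)
after view 1 [z-axis, 36 of 64 cells solid] → remaining = 288
after view 2 [x-axis, 26 of 64 cells solid] → remaining = 120

remaining voxels: 120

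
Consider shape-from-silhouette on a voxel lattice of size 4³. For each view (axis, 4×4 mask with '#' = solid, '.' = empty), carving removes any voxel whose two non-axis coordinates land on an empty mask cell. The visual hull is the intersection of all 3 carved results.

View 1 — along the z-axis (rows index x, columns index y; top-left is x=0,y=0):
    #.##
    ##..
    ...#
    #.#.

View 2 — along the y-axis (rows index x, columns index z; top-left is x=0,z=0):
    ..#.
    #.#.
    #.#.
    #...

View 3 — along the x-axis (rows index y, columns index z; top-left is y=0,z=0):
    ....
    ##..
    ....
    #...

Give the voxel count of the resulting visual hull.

start: 4×4×4 = 64 voxels
step 1: project along z, AND mask (8/16) → |grid| = 32
step 2: project along y, AND mask (6/16) → |grid| = 11
step 3: project along x, AND mask (3/16) → |grid| = 2

|visual hull| = 2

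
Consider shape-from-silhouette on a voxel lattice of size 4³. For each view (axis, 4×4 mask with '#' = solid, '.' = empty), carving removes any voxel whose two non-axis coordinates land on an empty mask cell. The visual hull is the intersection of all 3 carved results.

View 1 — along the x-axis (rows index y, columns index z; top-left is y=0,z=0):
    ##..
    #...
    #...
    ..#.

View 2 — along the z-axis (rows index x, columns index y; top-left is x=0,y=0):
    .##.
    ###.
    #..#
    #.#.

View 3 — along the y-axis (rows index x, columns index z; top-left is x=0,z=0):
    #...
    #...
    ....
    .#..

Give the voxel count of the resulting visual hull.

6 voxels

full grid |V| = 64
after view 1 [x-axis, 5 of 16 cells solid] → remaining = 20
after view 2 [z-axis, 9 of 16 cells solid] → remaining = 12
after view 3 [y-axis, 3 of 16 cells solid] → remaining = 6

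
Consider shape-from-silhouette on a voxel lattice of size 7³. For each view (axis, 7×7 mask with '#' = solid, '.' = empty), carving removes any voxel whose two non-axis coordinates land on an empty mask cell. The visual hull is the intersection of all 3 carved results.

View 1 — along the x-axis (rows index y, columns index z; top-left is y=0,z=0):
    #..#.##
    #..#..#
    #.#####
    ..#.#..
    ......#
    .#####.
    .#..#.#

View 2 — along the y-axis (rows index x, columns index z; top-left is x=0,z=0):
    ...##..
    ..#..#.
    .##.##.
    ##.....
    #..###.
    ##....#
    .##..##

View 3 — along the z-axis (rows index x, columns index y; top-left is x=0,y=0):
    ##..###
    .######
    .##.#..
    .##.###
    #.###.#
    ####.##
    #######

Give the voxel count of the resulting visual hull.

remaining voxels: 48

full grid |V| = 343
after view 1 [x-axis, 24 of 49 cells solid] → remaining = 168
after view 2 [y-axis, 21 of 49 cells solid] → remaining = 68
after view 3 [z-axis, 37 of 49 cells solid] → remaining = 48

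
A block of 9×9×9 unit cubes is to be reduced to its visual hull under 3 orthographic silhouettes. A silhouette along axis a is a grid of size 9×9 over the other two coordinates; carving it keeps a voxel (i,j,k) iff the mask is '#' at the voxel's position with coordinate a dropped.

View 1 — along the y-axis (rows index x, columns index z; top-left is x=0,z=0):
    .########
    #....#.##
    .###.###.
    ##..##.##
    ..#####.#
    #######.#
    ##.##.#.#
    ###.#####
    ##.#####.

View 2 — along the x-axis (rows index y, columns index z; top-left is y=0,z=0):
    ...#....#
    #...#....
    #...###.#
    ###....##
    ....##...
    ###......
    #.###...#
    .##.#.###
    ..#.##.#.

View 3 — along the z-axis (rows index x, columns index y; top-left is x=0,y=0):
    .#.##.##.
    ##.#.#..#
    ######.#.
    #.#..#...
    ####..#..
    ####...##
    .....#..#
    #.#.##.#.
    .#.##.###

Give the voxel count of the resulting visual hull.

start: 9×9×9 = 729 voxels
  1. axis=1 (XZ plane), |mask|=59  ⇒  voxels=531
  2. axis=0 (YZ plane), |mask|=34  ⇒  voxels=221
  3. axis=2 (XY plane), |mask|=44  ⇒  voxels=116

remaining voxels: 116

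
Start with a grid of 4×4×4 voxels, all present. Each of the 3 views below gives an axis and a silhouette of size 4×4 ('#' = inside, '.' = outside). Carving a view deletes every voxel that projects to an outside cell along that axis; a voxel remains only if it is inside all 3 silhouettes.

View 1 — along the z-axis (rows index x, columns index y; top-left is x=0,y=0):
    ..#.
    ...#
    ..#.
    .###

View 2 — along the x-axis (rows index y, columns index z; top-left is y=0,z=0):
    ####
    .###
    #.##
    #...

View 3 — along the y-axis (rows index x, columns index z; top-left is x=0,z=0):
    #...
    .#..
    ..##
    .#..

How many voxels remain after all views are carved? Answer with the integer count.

|visual hull| = 4

full grid |V| = 64
carve view 1 (along z, XY-mask fill 6/16): 24 voxels remain
carve view 2 (along x, YZ-mask fill 11/16): 14 voxels remain
carve view 3 (along y, XZ-mask fill 5/16): 4 voxels remain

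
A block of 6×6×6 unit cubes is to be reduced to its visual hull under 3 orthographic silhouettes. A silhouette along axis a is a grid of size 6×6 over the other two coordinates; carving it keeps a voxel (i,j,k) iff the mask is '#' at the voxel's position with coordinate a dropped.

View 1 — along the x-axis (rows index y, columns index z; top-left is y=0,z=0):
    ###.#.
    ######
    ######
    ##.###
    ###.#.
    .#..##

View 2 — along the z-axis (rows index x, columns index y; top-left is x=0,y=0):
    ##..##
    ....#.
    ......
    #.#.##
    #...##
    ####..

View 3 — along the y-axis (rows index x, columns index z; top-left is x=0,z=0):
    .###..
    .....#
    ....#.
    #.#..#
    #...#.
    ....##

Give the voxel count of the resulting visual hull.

before carving: 216 voxels (6×6×6)
V1 x: intersect with YZ mask (28 set) -- 168 left
V2 z: intersect with XY mask (16 set) -- 70 left
V3 y: intersect with XZ mask (12 set) -- 28 left

remaining voxels: 28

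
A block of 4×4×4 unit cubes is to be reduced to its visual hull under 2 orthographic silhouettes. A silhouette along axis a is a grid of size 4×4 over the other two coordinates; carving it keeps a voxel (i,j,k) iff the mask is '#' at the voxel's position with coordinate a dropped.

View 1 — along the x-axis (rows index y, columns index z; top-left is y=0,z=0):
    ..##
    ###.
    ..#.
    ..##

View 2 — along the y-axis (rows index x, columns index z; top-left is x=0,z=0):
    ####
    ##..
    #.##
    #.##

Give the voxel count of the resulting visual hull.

full grid |V| = 64
[1] x-view keeps 8 columns → grid now 32
[2] y-view keeps 12 columns → grid now 24

|visual hull| = 24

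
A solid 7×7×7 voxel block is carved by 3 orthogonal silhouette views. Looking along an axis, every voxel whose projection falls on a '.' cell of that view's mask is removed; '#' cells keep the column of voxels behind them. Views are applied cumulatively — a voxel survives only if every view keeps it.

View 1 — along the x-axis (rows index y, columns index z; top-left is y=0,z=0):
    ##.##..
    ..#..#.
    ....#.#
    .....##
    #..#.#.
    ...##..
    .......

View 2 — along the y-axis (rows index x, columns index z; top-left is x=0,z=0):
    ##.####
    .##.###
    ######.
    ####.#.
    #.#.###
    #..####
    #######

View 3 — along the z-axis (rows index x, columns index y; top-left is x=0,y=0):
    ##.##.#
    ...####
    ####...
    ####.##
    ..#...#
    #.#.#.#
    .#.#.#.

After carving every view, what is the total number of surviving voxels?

45 voxels

initial block: 7^3 = 343
step 1: project along x, AND mask (15/49) → |grid| = 105
step 2: project along y, AND mask (39/49) → |grid| = 86
step 3: project along z, AND mask (28/49) → |grid| = 45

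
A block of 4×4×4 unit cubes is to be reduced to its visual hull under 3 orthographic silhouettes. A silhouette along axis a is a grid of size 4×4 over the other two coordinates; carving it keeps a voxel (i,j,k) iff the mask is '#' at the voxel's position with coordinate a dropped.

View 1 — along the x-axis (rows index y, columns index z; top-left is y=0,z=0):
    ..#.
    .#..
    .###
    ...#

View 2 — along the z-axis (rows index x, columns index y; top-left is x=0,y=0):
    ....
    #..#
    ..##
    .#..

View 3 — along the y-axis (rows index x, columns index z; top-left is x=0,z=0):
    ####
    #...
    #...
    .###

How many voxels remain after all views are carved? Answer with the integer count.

start: 4×4×4 = 64 voxels
carve view 1 (along x, YZ-mask fill 6/16): 24 voxels remain
carve view 2 (along z, XY-mask fill 5/16): 7 voxels remain
carve view 3 (along y, XZ-mask fill 9/16): 1 voxels remain

remaining voxels: 1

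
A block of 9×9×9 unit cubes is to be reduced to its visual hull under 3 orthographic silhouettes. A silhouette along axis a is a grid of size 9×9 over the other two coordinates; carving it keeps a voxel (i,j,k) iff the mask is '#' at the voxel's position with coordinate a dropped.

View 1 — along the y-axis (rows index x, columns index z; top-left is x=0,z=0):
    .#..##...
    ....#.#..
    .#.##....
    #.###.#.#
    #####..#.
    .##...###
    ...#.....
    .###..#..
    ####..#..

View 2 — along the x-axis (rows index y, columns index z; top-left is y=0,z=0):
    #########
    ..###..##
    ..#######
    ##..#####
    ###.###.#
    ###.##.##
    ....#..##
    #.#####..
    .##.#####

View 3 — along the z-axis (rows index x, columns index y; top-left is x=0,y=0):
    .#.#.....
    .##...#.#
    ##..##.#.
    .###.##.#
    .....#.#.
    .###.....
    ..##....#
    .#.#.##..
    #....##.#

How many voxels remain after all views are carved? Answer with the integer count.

full grid |V| = 729
after view 1 [y-axis, 35 of 81 cells solid] → remaining = 315
after view 2 [x-axis, 58 of 81 cells solid] → remaining = 216
after view 3 [z-axis, 33 of 81 cells solid] → remaining = 82

remaining voxels: 82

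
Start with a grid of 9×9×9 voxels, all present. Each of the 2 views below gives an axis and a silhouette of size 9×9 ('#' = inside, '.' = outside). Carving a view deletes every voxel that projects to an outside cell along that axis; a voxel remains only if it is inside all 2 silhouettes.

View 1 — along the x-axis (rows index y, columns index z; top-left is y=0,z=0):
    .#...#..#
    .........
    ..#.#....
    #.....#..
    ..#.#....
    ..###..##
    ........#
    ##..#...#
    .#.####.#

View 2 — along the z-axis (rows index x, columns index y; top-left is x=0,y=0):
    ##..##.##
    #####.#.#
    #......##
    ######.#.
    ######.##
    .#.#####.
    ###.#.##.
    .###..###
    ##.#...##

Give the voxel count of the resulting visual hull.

start: 9×9×9 = 729 voxels
carve view 1 (along x, YZ-mask fill 25/81): 225 voxels remain
carve view 2 (along z, XY-mask fill 54/81): 147 voxels remain

remaining voxels: 147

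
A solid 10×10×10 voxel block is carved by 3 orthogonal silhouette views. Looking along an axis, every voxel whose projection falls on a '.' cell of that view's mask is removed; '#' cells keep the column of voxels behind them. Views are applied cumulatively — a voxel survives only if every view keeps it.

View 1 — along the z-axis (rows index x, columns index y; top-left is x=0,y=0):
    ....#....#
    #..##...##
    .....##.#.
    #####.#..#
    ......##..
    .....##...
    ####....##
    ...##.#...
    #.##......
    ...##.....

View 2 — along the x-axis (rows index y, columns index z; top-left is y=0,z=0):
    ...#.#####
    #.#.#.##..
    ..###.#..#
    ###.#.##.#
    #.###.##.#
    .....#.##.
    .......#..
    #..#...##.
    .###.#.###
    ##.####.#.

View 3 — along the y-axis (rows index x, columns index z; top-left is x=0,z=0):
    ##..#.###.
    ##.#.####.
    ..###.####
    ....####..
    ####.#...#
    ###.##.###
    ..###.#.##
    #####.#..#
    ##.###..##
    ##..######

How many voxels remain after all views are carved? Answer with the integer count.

initial block: 10^3 = 1000
carve view 1 (along z, XY-mask fill 35/100): 350 voxels remain
carve view 2 (along x, YZ-mask fill 52/100): 190 voxels remain
carve view 3 (along y, XZ-mask fill 66/100): 123 voxels remain

|visual hull| = 123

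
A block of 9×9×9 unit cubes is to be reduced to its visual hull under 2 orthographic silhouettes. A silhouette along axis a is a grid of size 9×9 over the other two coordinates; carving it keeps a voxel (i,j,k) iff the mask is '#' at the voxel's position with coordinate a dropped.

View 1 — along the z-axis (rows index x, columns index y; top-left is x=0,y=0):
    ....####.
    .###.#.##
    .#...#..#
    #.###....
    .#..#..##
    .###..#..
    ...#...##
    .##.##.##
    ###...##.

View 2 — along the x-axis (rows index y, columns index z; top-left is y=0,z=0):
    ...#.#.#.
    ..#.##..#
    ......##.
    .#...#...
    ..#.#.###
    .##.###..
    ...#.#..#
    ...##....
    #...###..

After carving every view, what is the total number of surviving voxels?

before carving: 729 voxels (9×9×9)
[1] z-view keeps 39 columns → grid now 351
[2] x-view keeps 30 columns → grid now 129

voxel count = 129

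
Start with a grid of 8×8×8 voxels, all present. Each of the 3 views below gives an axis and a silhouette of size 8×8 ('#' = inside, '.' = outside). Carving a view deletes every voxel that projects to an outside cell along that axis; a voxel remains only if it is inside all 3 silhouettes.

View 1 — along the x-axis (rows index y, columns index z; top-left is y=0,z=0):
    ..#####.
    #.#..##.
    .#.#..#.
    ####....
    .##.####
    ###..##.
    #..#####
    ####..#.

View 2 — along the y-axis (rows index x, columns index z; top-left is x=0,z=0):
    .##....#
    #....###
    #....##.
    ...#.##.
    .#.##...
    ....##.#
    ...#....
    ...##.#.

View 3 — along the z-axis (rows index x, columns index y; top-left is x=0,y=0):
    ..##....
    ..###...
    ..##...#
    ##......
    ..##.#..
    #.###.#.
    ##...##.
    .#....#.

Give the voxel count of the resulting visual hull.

voxel count = 36

before carving: 512 voxels (8×8×8)
  1. axis=0 (YZ plane), |mask|=38  ⇒  voxels=304
  2. axis=1 (XZ plane), |mask|=23  ⇒  voxels=109
  3. axis=2 (XY plane), |mask|=24  ⇒  voxels=36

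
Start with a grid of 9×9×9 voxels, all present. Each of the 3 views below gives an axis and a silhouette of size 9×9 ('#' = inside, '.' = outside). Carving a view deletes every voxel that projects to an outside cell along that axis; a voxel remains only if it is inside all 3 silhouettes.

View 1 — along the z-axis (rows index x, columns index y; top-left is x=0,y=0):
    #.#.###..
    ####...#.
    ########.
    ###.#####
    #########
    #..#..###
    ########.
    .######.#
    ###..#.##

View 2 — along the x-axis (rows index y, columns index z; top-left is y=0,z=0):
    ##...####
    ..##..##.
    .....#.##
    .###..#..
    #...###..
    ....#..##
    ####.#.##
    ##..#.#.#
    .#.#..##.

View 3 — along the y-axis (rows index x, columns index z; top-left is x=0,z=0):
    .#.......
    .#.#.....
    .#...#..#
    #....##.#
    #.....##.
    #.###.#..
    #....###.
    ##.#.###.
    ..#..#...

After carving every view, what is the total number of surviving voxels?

voxel count = 109

full grid |V| = 729
step 1: project along z, AND mask (61/81) → |grid| = 549
step 2: project along x, AND mask (40/81) → |grid| = 273
step 3: project along y, AND mask (30/81) → |grid| = 109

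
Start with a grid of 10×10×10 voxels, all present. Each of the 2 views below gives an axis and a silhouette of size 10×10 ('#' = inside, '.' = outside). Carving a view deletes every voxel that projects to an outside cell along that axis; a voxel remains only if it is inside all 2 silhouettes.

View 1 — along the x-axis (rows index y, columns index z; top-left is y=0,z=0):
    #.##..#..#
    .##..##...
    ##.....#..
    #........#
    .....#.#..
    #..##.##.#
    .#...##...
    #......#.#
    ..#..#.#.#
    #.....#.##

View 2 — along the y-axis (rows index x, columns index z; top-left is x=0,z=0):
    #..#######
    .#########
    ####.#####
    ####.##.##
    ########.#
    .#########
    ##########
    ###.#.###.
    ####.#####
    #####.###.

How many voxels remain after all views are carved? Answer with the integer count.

voxel count = 311

start: 10×10×10 = 1000 voxels
after view 1 [x-axis, 36 of 100 cells solid] → remaining = 360
after view 2 [y-axis, 86 of 100 cells solid] → remaining = 311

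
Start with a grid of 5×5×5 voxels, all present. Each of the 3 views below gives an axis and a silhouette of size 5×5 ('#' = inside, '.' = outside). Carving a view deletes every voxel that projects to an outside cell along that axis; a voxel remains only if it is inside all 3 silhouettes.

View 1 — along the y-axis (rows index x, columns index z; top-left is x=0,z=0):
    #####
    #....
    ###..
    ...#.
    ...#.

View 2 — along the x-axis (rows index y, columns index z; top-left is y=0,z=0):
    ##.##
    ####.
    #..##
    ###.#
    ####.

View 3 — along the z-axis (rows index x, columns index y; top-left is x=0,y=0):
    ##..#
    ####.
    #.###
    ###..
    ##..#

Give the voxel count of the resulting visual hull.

31 voxels

start: 5×5×5 = 125 voxels
after view 1 [y-axis, 11 of 25 cells solid] → remaining = 55
after view 2 [x-axis, 19 of 25 cells solid] → remaining = 44
after view 3 [z-axis, 17 of 25 cells solid] → remaining = 31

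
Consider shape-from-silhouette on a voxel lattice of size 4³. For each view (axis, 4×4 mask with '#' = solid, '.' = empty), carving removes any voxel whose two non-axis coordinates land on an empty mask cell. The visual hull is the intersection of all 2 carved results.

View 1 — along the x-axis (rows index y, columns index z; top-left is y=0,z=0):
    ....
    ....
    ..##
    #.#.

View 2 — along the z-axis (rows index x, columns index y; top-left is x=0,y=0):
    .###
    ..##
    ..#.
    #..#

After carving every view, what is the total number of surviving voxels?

start: 4×4×4 = 64 voxels
step 1: project along x, AND mask (4/16) → |grid| = 16
step 2: project along z, AND mask (8/16) → |grid| = 12

|visual hull| = 12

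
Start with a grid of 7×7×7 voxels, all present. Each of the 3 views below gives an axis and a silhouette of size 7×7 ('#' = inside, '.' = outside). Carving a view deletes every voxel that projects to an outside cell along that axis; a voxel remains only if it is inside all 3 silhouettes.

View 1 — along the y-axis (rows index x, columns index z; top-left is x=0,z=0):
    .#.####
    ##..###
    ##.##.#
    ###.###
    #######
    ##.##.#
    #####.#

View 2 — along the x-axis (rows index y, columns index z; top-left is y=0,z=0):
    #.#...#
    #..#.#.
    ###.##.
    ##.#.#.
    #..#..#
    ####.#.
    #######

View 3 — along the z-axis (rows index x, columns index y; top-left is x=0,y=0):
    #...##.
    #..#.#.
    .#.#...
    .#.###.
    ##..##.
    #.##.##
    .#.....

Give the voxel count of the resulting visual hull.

remaining voxels: 62

full grid |V| = 343
step 1: project along y, AND mask (39/49) → |grid| = 273
step 2: project along x, AND mask (30/49) → |grid| = 162
step 3: project along z, AND mask (22/49) → |grid| = 62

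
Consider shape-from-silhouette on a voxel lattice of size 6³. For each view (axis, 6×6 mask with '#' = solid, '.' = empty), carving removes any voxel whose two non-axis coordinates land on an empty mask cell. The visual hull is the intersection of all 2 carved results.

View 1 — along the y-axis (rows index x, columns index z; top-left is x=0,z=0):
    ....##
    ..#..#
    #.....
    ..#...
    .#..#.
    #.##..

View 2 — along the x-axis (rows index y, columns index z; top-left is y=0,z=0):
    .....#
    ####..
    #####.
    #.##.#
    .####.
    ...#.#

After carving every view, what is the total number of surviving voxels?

before carving: 216 voxels (6×6×6)
  1. axis=1 (XZ plane), |mask|=11  ⇒  voxels=66
  2. axis=0 (YZ plane), |mask|=20  ⇒  voxels=36

|visual hull| = 36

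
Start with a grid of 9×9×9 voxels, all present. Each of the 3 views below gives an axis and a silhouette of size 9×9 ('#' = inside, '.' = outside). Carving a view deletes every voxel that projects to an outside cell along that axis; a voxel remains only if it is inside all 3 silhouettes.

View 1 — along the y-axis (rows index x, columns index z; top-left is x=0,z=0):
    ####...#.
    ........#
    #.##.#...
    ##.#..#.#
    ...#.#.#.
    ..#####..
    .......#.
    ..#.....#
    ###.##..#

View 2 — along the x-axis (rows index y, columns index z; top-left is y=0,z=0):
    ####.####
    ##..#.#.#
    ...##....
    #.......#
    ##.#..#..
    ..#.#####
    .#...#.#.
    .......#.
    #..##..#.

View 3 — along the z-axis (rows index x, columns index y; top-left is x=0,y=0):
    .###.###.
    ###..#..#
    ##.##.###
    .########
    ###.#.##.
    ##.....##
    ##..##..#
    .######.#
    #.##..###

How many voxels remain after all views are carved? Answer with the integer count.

initial block: 9^3 = 729
carve view 1 (along y, XZ-mask fill 32/81): 288 voxels remain
carve view 2 (along x, YZ-mask fill 35/81): 121 voxels remain
carve view 3 (along z, XY-mask fill 54/81): 74 voxels remain

|visual hull| = 74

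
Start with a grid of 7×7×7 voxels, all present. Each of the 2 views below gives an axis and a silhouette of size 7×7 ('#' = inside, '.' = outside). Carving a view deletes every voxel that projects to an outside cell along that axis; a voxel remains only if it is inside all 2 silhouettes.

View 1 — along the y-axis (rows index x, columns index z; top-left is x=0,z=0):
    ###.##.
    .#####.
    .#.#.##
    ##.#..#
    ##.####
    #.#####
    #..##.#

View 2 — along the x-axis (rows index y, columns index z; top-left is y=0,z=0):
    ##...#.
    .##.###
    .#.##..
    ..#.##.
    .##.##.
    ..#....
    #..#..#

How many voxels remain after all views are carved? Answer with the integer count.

104 voxels

before carving: 343 voxels (7×7×7)
after view 1 [y-axis, 34 of 49 cells solid] → remaining = 238
after view 2 [x-axis, 22 of 49 cells solid] → remaining = 104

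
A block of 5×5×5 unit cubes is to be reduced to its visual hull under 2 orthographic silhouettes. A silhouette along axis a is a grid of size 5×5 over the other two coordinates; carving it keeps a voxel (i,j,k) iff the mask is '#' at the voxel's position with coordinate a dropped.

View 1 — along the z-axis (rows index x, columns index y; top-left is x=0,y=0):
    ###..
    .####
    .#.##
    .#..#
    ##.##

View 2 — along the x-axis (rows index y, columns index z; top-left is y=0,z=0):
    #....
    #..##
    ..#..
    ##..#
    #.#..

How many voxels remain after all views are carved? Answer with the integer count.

start: 5×5×5 = 125 voxels
  1. axis=2 (XY plane), |mask|=16  ⇒  voxels=80
  2. axis=0 (YZ plane), |mask|=10  ⇒  voxels=36

remaining voxels: 36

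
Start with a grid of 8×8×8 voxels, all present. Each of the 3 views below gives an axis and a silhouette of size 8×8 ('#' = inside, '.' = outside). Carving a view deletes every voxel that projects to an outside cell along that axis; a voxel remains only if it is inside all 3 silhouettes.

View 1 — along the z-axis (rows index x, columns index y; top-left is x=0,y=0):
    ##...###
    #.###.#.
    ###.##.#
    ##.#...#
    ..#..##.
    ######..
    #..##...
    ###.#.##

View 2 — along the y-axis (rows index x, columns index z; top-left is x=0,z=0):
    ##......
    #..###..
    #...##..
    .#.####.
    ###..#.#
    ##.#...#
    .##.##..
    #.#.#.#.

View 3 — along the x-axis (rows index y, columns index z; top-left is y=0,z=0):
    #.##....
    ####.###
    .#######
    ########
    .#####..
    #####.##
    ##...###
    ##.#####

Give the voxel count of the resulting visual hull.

before carving: 512 voxels (8×8×8)
V1 z: intersect with XY mask (38 set) -- 304 left
V2 y: intersect with XZ mask (31 set) -- 143 left
V3 x: intersect with YZ mask (49 set) -- 105 left

|visual hull| = 105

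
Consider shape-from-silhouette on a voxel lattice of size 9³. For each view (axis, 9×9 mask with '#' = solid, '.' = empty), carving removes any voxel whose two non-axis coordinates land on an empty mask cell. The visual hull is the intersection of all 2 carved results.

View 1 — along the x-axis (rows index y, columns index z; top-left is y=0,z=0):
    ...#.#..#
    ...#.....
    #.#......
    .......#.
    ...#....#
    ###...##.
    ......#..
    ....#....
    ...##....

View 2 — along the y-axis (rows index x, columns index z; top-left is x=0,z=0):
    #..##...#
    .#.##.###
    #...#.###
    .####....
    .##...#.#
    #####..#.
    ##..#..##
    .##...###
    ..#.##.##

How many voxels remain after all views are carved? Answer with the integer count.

remaining voxels: 89

full grid |V| = 729
after view 1 [x-axis, 18 of 81 cells solid] → remaining = 162
after view 2 [y-axis, 44 of 81 cells solid] → remaining = 89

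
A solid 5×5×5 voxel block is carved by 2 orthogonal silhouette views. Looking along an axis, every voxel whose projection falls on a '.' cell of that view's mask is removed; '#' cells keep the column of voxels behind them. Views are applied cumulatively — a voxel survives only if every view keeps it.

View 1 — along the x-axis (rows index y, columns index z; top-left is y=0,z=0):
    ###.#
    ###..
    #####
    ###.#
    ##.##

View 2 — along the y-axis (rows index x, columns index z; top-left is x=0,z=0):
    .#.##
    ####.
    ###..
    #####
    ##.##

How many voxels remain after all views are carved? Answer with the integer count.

before carving: 125 voxels (5×5×5)
carve view 1 (along x, YZ-mask fill 20/25): 100 voxels remain
carve view 2 (along y, XZ-mask fill 19/25): 77 voxels remain

voxel count = 77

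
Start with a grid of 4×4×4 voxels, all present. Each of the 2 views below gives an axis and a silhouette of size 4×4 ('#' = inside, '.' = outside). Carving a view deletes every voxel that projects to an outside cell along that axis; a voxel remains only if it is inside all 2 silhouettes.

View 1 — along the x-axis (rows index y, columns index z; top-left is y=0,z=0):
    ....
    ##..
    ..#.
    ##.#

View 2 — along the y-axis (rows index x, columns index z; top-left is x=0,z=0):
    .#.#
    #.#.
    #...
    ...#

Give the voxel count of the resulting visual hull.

voxel count = 9

full grid |V| = 64
after view 1 [x-axis, 6 of 16 cells solid] → remaining = 24
after view 2 [y-axis, 6 of 16 cells solid] → remaining = 9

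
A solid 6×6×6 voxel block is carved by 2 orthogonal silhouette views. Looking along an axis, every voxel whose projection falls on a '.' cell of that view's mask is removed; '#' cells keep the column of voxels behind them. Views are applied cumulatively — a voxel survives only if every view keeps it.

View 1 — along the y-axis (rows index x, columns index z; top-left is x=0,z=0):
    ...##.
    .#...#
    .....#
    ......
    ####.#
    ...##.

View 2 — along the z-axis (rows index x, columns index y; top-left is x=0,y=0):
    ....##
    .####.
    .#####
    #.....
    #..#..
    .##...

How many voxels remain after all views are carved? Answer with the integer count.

remaining voxels: 31

before carving: 216 voxels (6×6×6)
carve view 1 (along y, XZ-mask fill 12/36): 72 voxels remain
carve view 2 (along z, XY-mask fill 16/36): 31 voxels remain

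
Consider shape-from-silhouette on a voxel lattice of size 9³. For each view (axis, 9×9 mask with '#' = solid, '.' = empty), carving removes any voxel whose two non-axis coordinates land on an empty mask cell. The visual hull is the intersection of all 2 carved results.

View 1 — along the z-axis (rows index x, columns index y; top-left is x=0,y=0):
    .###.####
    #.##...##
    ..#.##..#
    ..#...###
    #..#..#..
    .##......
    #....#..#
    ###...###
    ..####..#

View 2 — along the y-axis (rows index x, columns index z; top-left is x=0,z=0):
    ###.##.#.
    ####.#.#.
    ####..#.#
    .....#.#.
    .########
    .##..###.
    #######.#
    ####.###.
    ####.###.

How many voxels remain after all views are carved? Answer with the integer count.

voxel count = 239

initial block: 9^3 = 729
[1] z-view keeps 39 columns → grid now 351
[2] y-view keeps 55 columns → grid now 239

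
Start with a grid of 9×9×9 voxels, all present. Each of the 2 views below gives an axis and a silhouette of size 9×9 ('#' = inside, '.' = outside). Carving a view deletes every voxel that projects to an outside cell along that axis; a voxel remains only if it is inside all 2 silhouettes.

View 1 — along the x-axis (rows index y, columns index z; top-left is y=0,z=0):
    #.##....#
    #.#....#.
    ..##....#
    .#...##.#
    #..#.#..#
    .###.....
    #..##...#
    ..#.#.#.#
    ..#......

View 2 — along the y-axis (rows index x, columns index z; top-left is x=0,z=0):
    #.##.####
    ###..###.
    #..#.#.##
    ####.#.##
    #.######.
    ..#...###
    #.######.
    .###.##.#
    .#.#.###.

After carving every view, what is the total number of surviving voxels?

remaining voxels: 181

initial block: 9^3 = 729
step 1: project along x, AND mask (30/81) → |grid| = 270
step 2: project along y, AND mask (54/81) → |grid| = 181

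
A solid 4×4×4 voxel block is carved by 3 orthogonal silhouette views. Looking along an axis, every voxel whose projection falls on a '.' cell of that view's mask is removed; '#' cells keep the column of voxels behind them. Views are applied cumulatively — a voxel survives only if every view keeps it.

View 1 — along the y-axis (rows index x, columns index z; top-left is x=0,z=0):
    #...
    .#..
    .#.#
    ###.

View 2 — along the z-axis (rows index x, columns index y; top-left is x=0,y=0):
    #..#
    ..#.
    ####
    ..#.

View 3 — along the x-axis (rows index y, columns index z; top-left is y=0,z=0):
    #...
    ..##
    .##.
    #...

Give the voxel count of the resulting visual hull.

before carving: 64 voxels (4×4×4)
V1 y: intersect with XZ mask (7 set) -- 28 left
V2 z: intersect with XY mask (8 set) -- 14 left
V3 x: intersect with YZ mask (6 set) -- 7 left

remaining voxels: 7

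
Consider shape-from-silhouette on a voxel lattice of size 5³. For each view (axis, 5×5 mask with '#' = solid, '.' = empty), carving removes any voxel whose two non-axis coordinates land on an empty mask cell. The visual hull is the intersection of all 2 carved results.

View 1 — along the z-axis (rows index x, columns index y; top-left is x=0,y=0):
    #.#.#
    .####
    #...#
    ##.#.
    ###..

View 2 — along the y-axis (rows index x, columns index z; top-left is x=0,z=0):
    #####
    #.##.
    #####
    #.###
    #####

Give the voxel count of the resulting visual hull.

full grid |V| = 125
carve view 1 (along z, XY-mask fill 15/25): 75 voxels remain
carve view 2 (along y, XZ-mask fill 22/25): 64 voxels remain

voxel count = 64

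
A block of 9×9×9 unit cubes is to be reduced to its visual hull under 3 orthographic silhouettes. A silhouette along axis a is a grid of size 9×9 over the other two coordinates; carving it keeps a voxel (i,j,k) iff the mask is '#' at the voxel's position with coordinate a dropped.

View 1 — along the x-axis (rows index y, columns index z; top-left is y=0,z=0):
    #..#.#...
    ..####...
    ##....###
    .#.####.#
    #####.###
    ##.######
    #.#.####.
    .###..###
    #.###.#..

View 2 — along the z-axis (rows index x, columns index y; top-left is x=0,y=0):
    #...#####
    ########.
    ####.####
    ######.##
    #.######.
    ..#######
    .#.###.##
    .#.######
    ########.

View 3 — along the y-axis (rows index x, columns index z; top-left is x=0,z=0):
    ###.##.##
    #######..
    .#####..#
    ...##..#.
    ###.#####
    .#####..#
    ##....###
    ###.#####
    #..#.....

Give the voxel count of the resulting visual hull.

remaining voxels: 237

before carving: 729 voxels (9×9×9)
  1. axis=0 (YZ plane), |mask|=51  ⇒  voxels=459
  2. axis=2 (XY plane), |mask|=65  ⇒  voxels=382
  3. axis=1 (XZ plane), |mask|=52  ⇒  voxels=237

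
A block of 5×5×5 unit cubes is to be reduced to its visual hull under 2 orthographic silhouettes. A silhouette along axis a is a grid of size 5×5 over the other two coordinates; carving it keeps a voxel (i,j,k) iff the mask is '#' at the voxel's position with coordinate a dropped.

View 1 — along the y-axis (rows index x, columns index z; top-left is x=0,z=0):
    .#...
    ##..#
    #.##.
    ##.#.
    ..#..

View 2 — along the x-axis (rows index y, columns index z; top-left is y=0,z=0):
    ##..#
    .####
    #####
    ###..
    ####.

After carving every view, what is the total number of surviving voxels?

initial block: 5^3 = 125
V1 y: intersect with XZ mask (11 set) -- 55 left
V2 x: intersect with YZ mask (19 set) -- 44 left

|visual hull| = 44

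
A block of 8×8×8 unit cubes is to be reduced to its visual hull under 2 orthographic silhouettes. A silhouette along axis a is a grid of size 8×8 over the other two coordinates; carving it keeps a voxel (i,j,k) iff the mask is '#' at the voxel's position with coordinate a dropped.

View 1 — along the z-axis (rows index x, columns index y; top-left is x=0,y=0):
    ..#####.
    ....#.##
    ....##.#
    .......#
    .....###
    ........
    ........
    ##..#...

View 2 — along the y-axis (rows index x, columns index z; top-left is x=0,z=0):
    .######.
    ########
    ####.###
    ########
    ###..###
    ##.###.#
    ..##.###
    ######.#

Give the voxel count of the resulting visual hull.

full grid |V| = 512
after view 1 [z-axis, 18 of 64 cells solid] → remaining = 144
after view 2 [y-axis, 53 of 64 cells solid] → remaining = 122

voxel count = 122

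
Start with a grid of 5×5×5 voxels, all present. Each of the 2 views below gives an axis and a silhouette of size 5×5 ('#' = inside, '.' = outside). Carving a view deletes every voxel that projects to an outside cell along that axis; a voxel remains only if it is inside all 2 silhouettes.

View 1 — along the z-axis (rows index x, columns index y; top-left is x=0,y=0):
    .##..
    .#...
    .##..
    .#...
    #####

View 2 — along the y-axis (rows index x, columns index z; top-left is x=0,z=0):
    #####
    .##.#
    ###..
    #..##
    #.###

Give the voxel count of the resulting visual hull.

start: 5×5×5 = 125 voxels
after view 1 [z-axis, 11 of 25 cells solid] → remaining = 55
after view 2 [y-axis, 18 of 25 cells solid] → remaining = 42

|visual hull| = 42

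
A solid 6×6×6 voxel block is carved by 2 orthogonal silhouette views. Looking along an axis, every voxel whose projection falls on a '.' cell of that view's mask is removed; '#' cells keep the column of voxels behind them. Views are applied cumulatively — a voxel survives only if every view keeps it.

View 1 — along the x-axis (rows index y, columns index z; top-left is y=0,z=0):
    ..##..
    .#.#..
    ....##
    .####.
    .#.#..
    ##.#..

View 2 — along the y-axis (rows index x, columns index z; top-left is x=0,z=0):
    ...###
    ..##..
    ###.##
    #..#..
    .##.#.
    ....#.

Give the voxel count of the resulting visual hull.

before carving: 216 voxels (6×6×6)
carve view 1 (along x, YZ-mask fill 15/36): 90 voxels remain
carve view 2 (along y, XZ-mask fill 16/36): 41 voxels remain

41 voxels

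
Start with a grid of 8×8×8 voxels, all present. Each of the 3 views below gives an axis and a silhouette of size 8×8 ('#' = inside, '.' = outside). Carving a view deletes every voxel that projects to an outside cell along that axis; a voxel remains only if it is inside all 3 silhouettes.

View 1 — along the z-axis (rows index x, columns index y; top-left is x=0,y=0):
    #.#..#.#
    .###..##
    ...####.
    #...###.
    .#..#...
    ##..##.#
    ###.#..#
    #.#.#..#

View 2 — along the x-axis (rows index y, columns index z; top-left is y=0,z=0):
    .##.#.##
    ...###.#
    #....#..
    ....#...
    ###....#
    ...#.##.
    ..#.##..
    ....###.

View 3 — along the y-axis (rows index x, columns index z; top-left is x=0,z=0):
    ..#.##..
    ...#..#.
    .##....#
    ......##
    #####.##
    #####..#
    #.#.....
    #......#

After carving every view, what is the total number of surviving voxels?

voxel count = 44

full grid |V| = 512
[1] z-view keeps 33 columns → grid now 264
[2] x-view keeps 25 columns → grid now 111
[3] y-view keeps 27 columns → grid now 44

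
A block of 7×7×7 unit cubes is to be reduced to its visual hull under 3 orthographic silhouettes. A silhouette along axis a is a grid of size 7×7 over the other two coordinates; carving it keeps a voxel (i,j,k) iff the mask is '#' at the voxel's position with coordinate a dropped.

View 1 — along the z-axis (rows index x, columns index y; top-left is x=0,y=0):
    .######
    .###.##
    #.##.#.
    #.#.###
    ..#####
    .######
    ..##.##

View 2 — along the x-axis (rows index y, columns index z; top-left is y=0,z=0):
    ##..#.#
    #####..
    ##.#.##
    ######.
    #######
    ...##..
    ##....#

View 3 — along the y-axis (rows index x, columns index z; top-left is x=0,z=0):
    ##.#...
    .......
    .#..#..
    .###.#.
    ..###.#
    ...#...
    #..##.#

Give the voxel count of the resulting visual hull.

start: 7×7×7 = 343 voxels
step 1: project along z, AND mask (35/49) → |grid| = 245
step 2: project along x, AND mask (32/49) → |grid| = 154
step 3: project along y, AND mask (18/49) → |grid| = 58

58 voxels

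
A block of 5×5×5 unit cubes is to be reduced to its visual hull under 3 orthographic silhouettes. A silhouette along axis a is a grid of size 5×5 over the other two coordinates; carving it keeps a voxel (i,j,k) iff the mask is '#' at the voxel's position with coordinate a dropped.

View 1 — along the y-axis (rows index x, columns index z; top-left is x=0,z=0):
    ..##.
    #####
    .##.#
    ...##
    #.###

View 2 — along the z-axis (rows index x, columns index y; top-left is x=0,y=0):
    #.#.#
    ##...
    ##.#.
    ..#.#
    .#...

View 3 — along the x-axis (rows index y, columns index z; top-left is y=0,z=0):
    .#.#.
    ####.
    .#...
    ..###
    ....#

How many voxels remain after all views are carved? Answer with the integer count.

start: 5×5×5 = 125 voxels
after view 1 [y-axis, 16 of 25 cells solid] → remaining = 80
after view 2 [z-axis, 11 of 25 cells solid] → remaining = 33
after view 3 [x-axis, 11 of 25 cells solid] → remaining = 16

16 voxels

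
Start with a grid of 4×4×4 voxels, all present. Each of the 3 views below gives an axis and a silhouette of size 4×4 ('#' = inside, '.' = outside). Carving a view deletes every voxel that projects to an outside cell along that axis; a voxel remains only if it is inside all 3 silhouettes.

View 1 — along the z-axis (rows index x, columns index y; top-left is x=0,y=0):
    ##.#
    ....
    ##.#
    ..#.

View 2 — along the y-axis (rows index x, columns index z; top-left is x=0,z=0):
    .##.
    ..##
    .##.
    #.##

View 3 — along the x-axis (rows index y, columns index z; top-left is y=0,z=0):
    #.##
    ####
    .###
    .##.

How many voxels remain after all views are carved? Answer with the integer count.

initial block: 4^3 = 64
[1] z-view keeps 7 columns → grid now 28
[2] y-view keeps 9 columns → grid now 15
[3] x-view keeps 12 columns → grid now 12

voxel count = 12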